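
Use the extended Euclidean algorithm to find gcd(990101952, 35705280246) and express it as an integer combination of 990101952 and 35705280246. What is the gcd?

Repeated division:
35705280246 = 36*990101952 + 61609974
990101952 = 16*61609974 + 4342368
61609974 = 14*4342368 + 816822
4342368 = 5*816822 + 258258
816822 = 3*258258 + 42048
258258 = 6*42048 + 5970
42048 = 7*5970 + 258
5970 = 23*258 + 36
258 = 7*36 + 6
36 = 6*6 + 0
gcd(990101952, 35705280246) = 6.
Working backward:
6 = 258 − 7·36
6 = −7·5970 + 162·258
6 = 162·42048 − 1141·5970
6 = −1141·258258 + 7008·42048
6 = 7008·816822 − 22165·258258
6 = −22165·4342368 + 117833·816822
6 = 117833·61609974 − 1671827·4342368
6 = −1671827·990101952 + 26867065·61609974
6 = 26867065·35705280246 − 968886167·990101952
So 6 = (26867065)·35705280246 + (-968886167)·990101952.

6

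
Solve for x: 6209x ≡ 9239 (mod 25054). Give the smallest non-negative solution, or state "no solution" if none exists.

First find gcd(6209, 25054):
25054 = 4×6209 + 218
6209 = 28×218 + 105
218 = 2×105 + 8
105 = 13×8 + 1
8 = 8×1 + 0
gcd = 1, so a unique solution mod 25054 exists.
Back-substitute for the Bézout coefficients:
1 = 105 − 13·8
1 = −13·218 + 27·105
1 = 27·6209 − 769·218
1 = −769·25054 + 3103·6209
So 6209·(3103) ≡ 1 (mod 25054), giving 6209⁻¹ ≡ 3103.
x ≡ 6209⁻¹·9239 ≡ 3103·9239 ≡ 6841 (mod 25054).

6841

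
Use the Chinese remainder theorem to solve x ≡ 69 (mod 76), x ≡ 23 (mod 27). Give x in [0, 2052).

1589

Write x = 69 + 76·k. Then 76·k ≡ 23 − 69 ≡ 8 (mod 27).
Need 76⁻¹ mod 27. Extended Euclid on (27, 22):
27 = 1·22 + 5
22 = 4·5 + 2
5 = 2·2 + 1
2 = 2·1 + 0
Back-substitute:
1 = 5 − 2·2
1 = −2·22 + 9·5
1 = 9·27 − 11·22
76⁻¹ ≡ 16 (mod 27), so k ≡ 16·8 ≡ 20 (mod 27).
x = 69 + 76·20 = 1589.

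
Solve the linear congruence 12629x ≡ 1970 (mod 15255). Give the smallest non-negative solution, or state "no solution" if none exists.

First find gcd(12629, 15255):
15255 = 1×12629 + 2626
12629 = 4×2626 + 2125
2626 = 1×2125 + 501
2125 = 4×501 + 121
501 = 4×121 + 17
121 = 7×17 + 2
17 = 8×2 + 1
2 = 2×1 + 0
gcd = 1, so a unique solution mod 15255 exists.
Back-substitute for the Bézout coefficients:
1 = 17 − 8·2
1 = −8·121 + 57·17
1 = 57·501 − 236·121
1 = −236·2125 + 1001·501
1 = 1001·2626 − 1237·2125
1 = −1237·12629 + 5949·2626
1 = 5949·15255 − 7186·12629
So 12629·(-7186) ≡ 1 (mod 15255), giving 12629⁻¹ ≡ 8069.
x ≡ 12629⁻¹·1970 ≡ 8069·1970 ≡ 220 (mod 15255).

220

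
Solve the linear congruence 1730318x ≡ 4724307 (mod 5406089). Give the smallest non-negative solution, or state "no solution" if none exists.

First find gcd(1730318, 5406089):
5406089 = 3*1730318 + 215135
1730318 = 8*215135 + 9238
215135 = 23*9238 + 2661
9238 = 3*2661 + 1255
2661 = 2*1255 + 151
1255 = 8*151 + 47
151 = 3*47 + 10
47 = 4*10 + 7
10 = 1*7 + 3
7 = 2*3 + 1
3 = 3*1 + 0
gcd = 1, so a unique solution mod 5406089 exists.
Back-substitute for the Bézout coefficients:
1 = 7 − 2·3
1 = −2·10 + 3·7
1 = 3·47 − 14·10
1 = −14·151 + 45·47
1 = 45·1255 − 374·151
1 = −374·2661 + 793·1255
1 = 793·9238 − 2753·2661
1 = −2753·215135 + 64112·9238
1 = 64112·1730318 − 515649·215135
1 = −515649·5406089 + 1611059·1730318
So 1730318·(1611059) ≡ 1 (mod 5406089), giving 1730318⁻¹ ≡ 1611059.
x ≡ 1730318⁻¹·4724307 ≡ 1611059·4724307 ≡ 1917615 (mod 5406089).

1917615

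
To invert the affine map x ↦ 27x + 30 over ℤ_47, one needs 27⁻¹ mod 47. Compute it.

Extended Euclidean algorithm:
47 = 1*27 + 20
27 = 1*20 + 7
20 = 2*7 + 6
7 = 1*6 + 1
6 = 6*1 + 0
gcd = 1, so the inverse exists. Back-substitute:
1 = 7 − 6
1 = −20 + 3·7
1 = 3·27 − 4·20
1 = −4·47 + 7·27
So 27·7 ≡ 1 (mod 47).

7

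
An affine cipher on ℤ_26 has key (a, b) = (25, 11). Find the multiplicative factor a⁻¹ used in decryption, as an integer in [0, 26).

Extended Euclidean algorithm:
26 = 1*25 + 1
25 = 25*1 + 0
The gcd is 1. Working backward:
1 = 26 − 25
Hence 25⁻¹ ≡ -1 ≡ 25 (mod 26).

25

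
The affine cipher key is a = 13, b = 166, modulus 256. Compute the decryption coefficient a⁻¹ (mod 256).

197

Extended Euclidean algorithm:
256 = 19·13 + 9
13 = 1·9 + 4
9 = 2·4 + 1
4 = 4·1 + 0
gcd = 1, so the inverse exists. Back-substitute:
1 = 9 − 2·4
1 = −2·13 + 3·9
1 = 3·256 − 59·13
Hence 13⁻¹ ≡ -59 ≡ 197 (mod 256).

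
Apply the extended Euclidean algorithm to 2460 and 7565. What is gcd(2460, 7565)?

Repeated division:
7565 = 3*2460 + 185
2460 = 13*185 + 55
185 = 3*55 + 20
55 = 2*20 + 15
20 = 1*15 + 5
15 = 3*5 + 0
gcd(2460, 7565) = 5.
Working backward:
5 = 20 − 15
5 = −55 + 3·20
5 = 3·185 − 10·55
5 = −10·2460 + 133·185
5 = 133·7565 − 409·2460
So 5 = (133)·7565 + (-409)·2460.

5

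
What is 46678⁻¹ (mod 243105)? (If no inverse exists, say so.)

Run Euclid on (243105, 46678):
243105 = 5·46678 + 9715
46678 = 4·9715 + 7818
9715 = 1·7818 + 1897
7818 = 4·1897 + 230
1897 = 8·230 + 57
230 = 4·57 + 2
57 = 28·2 + 1
2 = 2·1 + 0
The gcd is 1. Working backward:
1 = 57 − 28·2
1 = −28·230 + 113·57
1 = 113·1897 − 932·230
1 = −932·7818 + 3841·1897
1 = 3841·9715 − 4773·7818
1 = −4773·46678 + 22933·9715
1 = 22933·243105 − 119438·46678
Hence 46678⁻¹ ≡ -119438 ≡ 123667 (mod 243105).

123667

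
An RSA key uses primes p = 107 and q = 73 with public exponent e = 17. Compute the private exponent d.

449

φ(n) = (p−1)(q−1) = 106·72 = 7632.
Need d with 17·d ≡ 1 (mod 7632). Apply the extended Euclidean algorithm:
7632 = 448×17 + 16
17 = 1×16 + 1
16 = 16×1 + 0
Back-substitute:
1 = 17 − 16
1 = −7632 + 449·17
So 17·449 ≡ 1 (mod 7632), hence d = 449.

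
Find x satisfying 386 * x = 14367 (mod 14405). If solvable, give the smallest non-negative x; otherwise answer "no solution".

First find gcd(386, 14405):
14405 = 37·386 + 123
386 = 3·123 + 17
123 = 7·17 + 4
17 = 4·4 + 1
4 = 4·1 + 0
gcd = 1, so a unique solution mod 14405 exists.
Back-substitute for the Bézout coefficients:
1 = 17 − 4·4
1 = −4·123 + 29·17
1 = 29·386 − 91·123
1 = −91·14405 + 3396·386
So 386·(3396) ≡ 1 (mod 14405), giving 386⁻¹ ≡ 3396.
x ≡ 386⁻¹·14367 ≡ 3396·14367 ≡ 597 (mod 14405).

597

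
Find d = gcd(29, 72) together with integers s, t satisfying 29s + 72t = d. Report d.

1

Repeated division:
72 = 2·29 + 14
29 = 2·14 + 1
14 = 14·1 + 0
gcd(29, 72) = 1.
Working backward:
1 = 29 − 2·14
1 = −2·72 + 5·29
So 1 = (-2)·72 + (5)·29.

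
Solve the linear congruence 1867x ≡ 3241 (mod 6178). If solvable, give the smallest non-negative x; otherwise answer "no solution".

3827

First find gcd(1867, 6178):
6178 = 3*1867 + 577
1867 = 3*577 + 136
577 = 4*136 + 33
136 = 4*33 + 4
33 = 8*4 + 1
4 = 4*1 + 0
gcd = 1, so a unique solution mod 6178 exists.
Back-substitute for the Bézout coefficients:
1 = 33 − 8·4
1 = −8·136 + 33·33
1 = 33·577 − 140·136
1 = −140·1867 + 453·577
1 = 453·6178 − 1499·1867
So 1867·(-1499) ≡ 1 (mod 6178), giving 1867⁻¹ ≡ 4679.
x ≡ 1867⁻¹·3241 ≡ 4679·3241 ≡ 3827 (mod 6178).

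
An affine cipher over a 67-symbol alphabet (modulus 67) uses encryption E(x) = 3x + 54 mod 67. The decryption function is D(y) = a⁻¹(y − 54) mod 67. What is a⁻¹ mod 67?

Apply the Euclidean algorithm to 67 and 3:
67 = 22×3 + 1
3 = 3×1 + 0
Since gcd(3, 67) = 1, back-substitute to write 1 as a combination:
1 = 67 − 22·3
Hence 3⁻¹ ≡ -22 ≡ 45 (mod 67).

45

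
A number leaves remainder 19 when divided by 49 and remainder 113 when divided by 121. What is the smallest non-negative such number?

Write x = 19 + 49·k. Then 49·k ≡ 113 − 19 ≡ 94 (mod 121).
Need 49⁻¹ mod 121. Extended Euclid on (121, 49):
121 = 2*49 + 23
49 = 2*23 + 3
23 = 7*3 + 2
3 = 1*2 + 1
2 = 2*1 + 0
Back-substitute:
1 = 3 − 2
1 = −23 + 8·3
1 = 8·49 − 17·23
1 = −17·121 + 42·49
49⁻¹ ≡ 42 (mod 121), so k ≡ 42·94 ≡ 76 (mod 121).
x = 19 + 49·76 = 3743.

3743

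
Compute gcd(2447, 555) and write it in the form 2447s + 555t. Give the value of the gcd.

Repeated division:
2447 = 4·555 + 227
555 = 2·227 + 101
227 = 2·101 + 25
101 = 4·25 + 1
25 = 25·1 + 0
gcd(2447, 555) = 1.
Express as a combination:
1 = 101 − 4·25
1 = −4·227 + 9·101
1 = 9·555 − 22·227
1 = −22·2447 + 97·555
So 1 = (-22)·2447 + (97)·555.

1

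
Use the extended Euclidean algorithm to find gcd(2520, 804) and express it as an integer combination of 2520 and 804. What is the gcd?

Repeated division:
2520 = 3·804 + 108
804 = 7·108 + 48
108 = 2·48 + 12
48 = 4·12 + 0
gcd(2520, 804) = 12.
Express as a combination:
12 = 108 − 2·48
12 = −2·804 + 15·108
12 = 15·2520 − 47·804
So 12 = (15)·2520 + (-47)·804.

12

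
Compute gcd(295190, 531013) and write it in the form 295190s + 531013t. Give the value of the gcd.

7

Repeated division:
531013 = 1×295190 + 235823
295190 = 1×235823 + 59367
235823 = 3×59367 + 57722
59367 = 1×57722 + 1645
57722 = 35×1645 + 147
1645 = 11×147 + 28
147 = 5×28 + 7
28 = 4×7 + 0
gcd(295190, 531013) = 7.
Back-substituting:
7 = 147 − 5·28
7 = −5·1645 + 56·147
7 = 56·57722 − 1965·1645
7 = −1965·59367 + 2021·57722
7 = 2021·235823 − 8028·59367
7 = −8028·295190 + 10049·235823
7 = 10049·531013 − 18077·295190
So 7 = (10049)·531013 + (-18077)·295190.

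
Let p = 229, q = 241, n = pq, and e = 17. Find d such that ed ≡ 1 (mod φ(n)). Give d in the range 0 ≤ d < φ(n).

φ(n) = (p−1)(q−1) = 228·240 = 54720.
Need d with 17·d ≡ 1 (mod 54720). Apply the extended Euclidean algorithm:
54720 = 3218·17 + 14
17 = 1·14 + 3
14 = 4·3 + 2
3 = 1·2 + 1
2 = 2·1 + 0
Back-substitute:
1 = 3 − 2
1 = −14 + 5·3
1 = 5·17 − 6·14
1 = −6·54720 + 19313·17
So 17·19313 ≡ 1 (mod 54720), hence d = 19313.

19313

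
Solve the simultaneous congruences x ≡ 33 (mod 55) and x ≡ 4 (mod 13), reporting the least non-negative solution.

693

Write x = 33 + 55·k. Then 55·k ≡ 4 − 33 ≡ 10 (mod 13).
Need 55⁻¹ mod 13. Extended Euclid on (13, 3):
13 = 4·3 + 1
3 = 3·1 + 0
Back-substitute:
1 = 13 − 4·3
55⁻¹ ≡ 9 (mod 13), so k ≡ 9·10 ≡ 12 (mod 13).
x = 33 + 55·12 = 693.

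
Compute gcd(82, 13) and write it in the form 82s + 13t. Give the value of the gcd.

1

Apply Euclid's algorithm to 82 and 13:
82 = 6×13 + 4
13 = 3×4 + 1
4 = 4×1 + 0
gcd(82, 13) = 1.
Working backward:
1 = 13 − 3·4
1 = −3·82 + 19·13
So 1 = (-3)·82 + (19)·13.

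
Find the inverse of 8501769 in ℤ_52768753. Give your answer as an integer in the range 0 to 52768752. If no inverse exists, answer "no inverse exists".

15848013

Extended Euclidean algorithm:
52768753 = 6*8501769 + 1758139
8501769 = 4*1758139 + 1469213
1758139 = 1*1469213 + 288926
1469213 = 5*288926 + 24583
288926 = 11*24583 + 18513
24583 = 1*18513 + 6070
18513 = 3*6070 + 303
6070 = 20*303 + 10
303 = 30*10 + 3
10 = 3*3 + 1
3 = 3*1 + 0
gcd = 1, so the inverse exists. Back-substitute:
1 = 10 − 3·3
1 = −3·303 + 91·10
1 = 91·6070 − 1823·303
1 = −1823·18513 + 5560·6070
1 = 5560·24583 − 7383·18513
1 = −7383·288926 + 86773·24583
1 = 86773·1469213 − 441248·288926
1 = −441248·1758139 + 528021·1469213
1 = 528021·8501769 − 2553332·1758139
1 = −2553332·52768753 + 15848013·8501769
So 8501769·15848013 ≡ 1 (mod 52768753).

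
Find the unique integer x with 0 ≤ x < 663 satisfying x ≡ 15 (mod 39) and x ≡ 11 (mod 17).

249

Write x = 15 + 39·k. Then 39·k ≡ 11 − 15 ≡ 13 (mod 17).
Need 39⁻¹ mod 17. Extended Euclid on (17, 5):
17 = 3*5 + 2
5 = 2*2 + 1
2 = 2*1 + 0
Back-substitute:
1 = 5 − 2·2
1 = −2·17 + 7·5
39⁻¹ ≡ 7 (mod 17), so k ≡ 7·13 ≡ 6 (mod 17).
x = 15 + 39·6 = 249.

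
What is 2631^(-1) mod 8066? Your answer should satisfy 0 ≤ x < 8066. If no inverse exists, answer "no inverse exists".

gcd(8066, 2631) by repeated division:
8066 = 3*2631 + 173
2631 = 15*173 + 36
173 = 4*36 + 29
36 = 1*29 + 7
29 = 4*7 + 1
7 = 7*1 + 0
Since gcd(2631, 8066) = 1, back-substitute to write 1 as a combination:
1 = 29 − 4·7
1 = −4·36 + 5·29
1 = 5·173 − 24·36
1 = −24·2631 + 365·173
1 = 365·8066 − 1119·2631
So 2631·(-1119) ≡ 1 (mod 8066), and -1119 ≡ 6947 (mod 8066).

6947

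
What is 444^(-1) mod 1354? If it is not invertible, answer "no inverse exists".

no inverse exists

Euclidean algorithm on 1354, 444:
1354 = 3×444 + 22
444 = 20×22 + 4
22 = 5×4 + 2
4 = 2×2 + 0
gcd(444, 1354) = 2 ≠ 1, so 444 has no multiplicative inverse modulo 1354.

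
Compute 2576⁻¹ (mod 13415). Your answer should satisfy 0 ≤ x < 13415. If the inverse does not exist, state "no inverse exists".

7046

gcd(13415, 2576) by repeated division:
13415 = 5·2576 + 535
2576 = 4·535 + 436
535 = 1·436 + 99
436 = 4·99 + 40
99 = 2·40 + 19
40 = 2·19 + 2
19 = 9·2 + 1
2 = 2·1 + 0
gcd = 1, so the inverse exists. Back-substitute:
1 = 19 − 9·2
1 = −9·40 + 19·19
1 = 19·99 − 47·40
1 = −47·436 + 207·99
1 = 207·535 − 254·436
1 = −254·2576 + 1223·535
1 = 1223·13415 − 6369·2576
Thus 2576·(-6369) ≡ 1 (mod 13415); reducing, -6369 mod 13415 = 7046.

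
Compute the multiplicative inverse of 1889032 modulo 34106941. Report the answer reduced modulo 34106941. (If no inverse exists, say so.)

24343006

Extended Euclidean algorithm:
34106941 = 18·1889032 + 104365
1889032 = 18·104365 + 10462
104365 = 9·10462 + 10207
10462 = 1·10207 + 255
10207 = 40·255 + 7
255 = 36·7 + 3
7 = 2·3 + 1
3 = 3·1 + 0
Since gcd(1889032, 34106941) = 1, back-substitute to write 1 as a combination:
1 = 7 − 2·3
1 = −2·255 + 73·7
1 = 73·10207 − 2922·255
1 = −2922·10462 + 2995·10207
1 = 2995·104365 − 29877·10462
1 = −29877·1889032 + 540781·104365
1 = 540781·34106941 − 9763935·1889032
Thus 1889032·(-9763935) ≡ 1 (mod 34106941); reducing, -9763935 mod 34106941 = 24343006.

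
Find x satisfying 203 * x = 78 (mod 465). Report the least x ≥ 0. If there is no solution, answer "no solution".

First find gcd(203, 465):
465 = 2×203 + 59
203 = 3×59 + 26
59 = 2×26 + 7
26 = 3×7 + 5
7 = 1×5 + 2
5 = 2×2 + 1
2 = 2×1 + 0
gcd = 1, so a unique solution mod 465 exists.
Back-substitute for the Bézout coefficients:
1 = 5 − 2·2
1 = −2·7 + 3·5
1 = 3·26 − 11·7
1 = −11·59 + 25·26
1 = 25·203 − 86·59
1 = −86·465 + 197·203
So 203·(197) ≡ 1 (mod 465), giving 203⁻¹ ≡ 197.
x ≡ 203⁻¹·78 ≡ 197·78 ≡ 21 (mod 465).

21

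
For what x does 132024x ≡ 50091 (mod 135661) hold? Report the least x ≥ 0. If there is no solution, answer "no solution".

86299

First find gcd(132024, 135661):
135661 = 1*132024 + 3637
132024 = 36*3637 + 1092
3637 = 3*1092 + 361
1092 = 3*361 + 9
361 = 40*9 + 1
9 = 9*1 + 0
gcd = 1, so a unique solution mod 135661 exists.
Back-substitute for the Bézout coefficients:
1 = 361 − 40·9
1 = −40·1092 + 121·361
1 = 121·3637 − 403·1092
1 = −403·132024 + 14629·3637
1 = 14629·135661 − 15032·132024
So 132024·(-15032) ≡ 1 (mod 135661), giving 132024⁻¹ ≡ 120629.
x ≡ 132024⁻¹·50091 ≡ 120629·50091 ≡ 86299 (mod 135661).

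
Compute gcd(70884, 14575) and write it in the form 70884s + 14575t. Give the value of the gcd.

Apply Euclid's algorithm to 70884 and 14575:
70884 = 4*14575 + 12584
14575 = 1*12584 + 1991
12584 = 6*1991 + 638
1991 = 3*638 + 77
638 = 8*77 + 22
77 = 3*22 + 11
22 = 2*11 + 0
gcd(70884, 14575) = 11.
Back-substituting:
11 = 77 − 3·22
11 = −3·638 + 25·77
11 = 25·1991 − 78·638
11 = −78·12584 + 493·1991
11 = 493·14575 − 571·12584
11 = −571·70884 + 2777·14575
So 11 = (-571)·70884 + (2777)·14575.

11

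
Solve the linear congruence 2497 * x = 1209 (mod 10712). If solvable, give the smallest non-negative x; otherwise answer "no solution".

First find gcd(2497, 10712):
10712 = 4·2497 + 724
2497 = 3·724 + 325
724 = 2·325 + 74
325 = 4·74 + 29
74 = 2·29 + 16
29 = 1·16 + 13
16 = 1·13 + 3
13 = 4·3 + 1
3 = 3·1 + 0
gcd = 1, so a unique solution mod 10712 exists.
Back-substitute for the Bézout coefficients:
1 = 13 − 4·3
1 = −4·16 + 5·13
1 = 5·29 − 9·16
1 = −9·74 + 23·29
1 = 23·325 − 101·74
1 = −101·724 + 225·325
1 = 225·2497 − 776·724
1 = −776·10712 + 3329·2497
So 2497·(3329) ≡ 1 (mod 10712), giving 2497⁻¹ ≡ 3329.
x ≡ 2497⁻¹·1209 ≡ 3329·1209 ≡ 7761 (mod 10712).

7761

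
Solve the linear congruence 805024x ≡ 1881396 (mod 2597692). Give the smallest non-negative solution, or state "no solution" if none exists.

464814

First find gcd(805024, 2597692):
2597692 = 3×805024 + 182620
805024 = 4×182620 + 74544
182620 = 2×74544 + 33532
74544 = 2×33532 + 7480
33532 = 4×7480 + 3612
7480 = 2×3612 + 256
3612 = 14×256 + 28
256 = 9×28 + 4
28 = 7×4 + 0
gcd = 4 and 4 | 1881396, so solutions exist. Divide through by 4: 201256x ≡ 470349 (mod 649423).
Now find 201256⁻¹ mod 649423:
649423 = 3*201256 + 45655
201256 = 4*45655 + 18636
45655 = 2*18636 + 8383
18636 = 2*8383 + 1870
8383 = 4*1870 + 903
1870 = 2*903 + 64
903 = 14*64 + 7
64 = 9*7 + 1
7 = 7*1 + 0
Back-substitute:
1 = 64 − 9·7
1 = −9·903 + 127·64
1 = 127·1870 − 263·903
1 = −263·8383 + 1179·1870
1 = 1179·18636 − 2621·8383
1 = −2621·45655 + 6421·18636
1 = 6421·201256 − 28305·45655
1 = −28305·649423 + 91336·201256
So 201256⁻¹ ≡ 91336 (mod 649423).
Then x ≡ 91336·470349 ≡ 464814 (mod 649423); the smallest non-negative solution is x = 464814.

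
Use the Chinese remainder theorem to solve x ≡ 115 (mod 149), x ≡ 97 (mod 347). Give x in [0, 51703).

42431

Write x = 115 + 149·k. Then 149·k ≡ 97 − 115 ≡ 329 (mod 347).
Need 149⁻¹ mod 347. Extended Euclid on (347, 149):
347 = 2×149 + 49
149 = 3×49 + 2
49 = 24×2 + 1
2 = 2×1 + 0
Back-substitute:
1 = 49 − 24·2
1 = −24·149 + 73·49
1 = 73·347 − 170·149
149⁻¹ ≡ 177 (mod 347), so k ≡ 177·329 ≡ 284 (mod 347).
x = 115 + 149·284 = 42431.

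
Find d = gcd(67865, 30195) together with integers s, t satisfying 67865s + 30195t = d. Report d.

5

Repeated division:
67865 = 2*30195 + 7475
30195 = 4*7475 + 295
7475 = 25*295 + 100
295 = 2*100 + 95
100 = 1*95 + 5
95 = 19*5 + 0
gcd(67865, 30195) = 5.
Back-substituting:
5 = 100 − 95
5 = −295 + 3·100
5 = 3·7475 − 76·295
5 = −76·30195 + 307·7475
5 = 307·67865 − 690·30195
So 5 = (307)·67865 + (-690)·30195.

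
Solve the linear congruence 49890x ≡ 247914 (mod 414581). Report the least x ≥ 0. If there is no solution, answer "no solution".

First find gcd(49890, 414581):
414581 = 8×49890 + 15461
49890 = 3×15461 + 3507
15461 = 4×3507 + 1433
3507 = 2×1433 + 641
1433 = 2×641 + 151
641 = 4×151 + 37
151 = 4×37 + 3
37 = 12×3 + 1
3 = 3×1 + 0
gcd = 1, so a unique solution mod 414581 exists.
Back-substitute for the Bézout coefficients:
1 = 37 − 12·3
1 = −12·151 + 49·37
1 = 49·641 − 208·151
1 = −208·1433 + 465·641
1 = 465·3507 − 1138·1433
1 = −1138·15461 + 5017·3507
1 = 5017·49890 − 16189·15461
1 = −16189·414581 + 134529·49890
So 49890·(134529) ≡ 1 (mod 414581), giving 49890⁻¹ ≡ 134529.
x ≡ 49890⁻¹·247914 ≡ 134529·247914 ≡ 239380 (mod 414581).

239380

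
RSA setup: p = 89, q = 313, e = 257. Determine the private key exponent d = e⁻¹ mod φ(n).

641

φ(n) = (p−1)(q−1) = 88·312 = 27456.
Need d with 257·d ≡ 1 (mod 27456). Apply the extended Euclidean algorithm:
27456 = 106×257 + 214
257 = 1×214 + 43
214 = 4×43 + 42
43 = 1×42 + 1
42 = 42×1 + 0
Back-substitute:
1 = 43 − 42
1 = −214 + 5·43
1 = 5·257 − 6·214
1 = −6·27456 + 641·257
So 257·641 ≡ 1 (mod 27456), hence d = 641.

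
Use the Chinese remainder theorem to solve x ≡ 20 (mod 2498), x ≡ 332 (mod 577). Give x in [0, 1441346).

489628

Write x = 20 + 2498·k. Then 2498·k ≡ 332 − 20 ≡ 312 (mod 577).
Need 2498⁻¹ mod 577. Extended Euclid on (577, 190):
577 = 3·190 + 7
190 = 27·7 + 1
7 = 7·1 + 0
Back-substitute:
1 = 190 − 27·7
1 = −27·577 + 82·190
2498⁻¹ ≡ 82 (mod 577), so k ≡ 82·312 ≡ 196 (mod 577).
x = 20 + 2498·196 = 489628.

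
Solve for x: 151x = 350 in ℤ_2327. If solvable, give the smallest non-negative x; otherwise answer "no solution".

First find gcd(151, 2327):
2327 = 15×151 + 62
151 = 2×62 + 27
62 = 2×27 + 8
27 = 3×8 + 3
8 = 2×3 + 2
3 = 1×2 + 1
2 = 2×1 + 0
gcd = 1, so a unique solution mod 2327 exists.
Back-substitute for the Bézout coefficients:
1 = 3 − 2
1 = −8 + 3·3
1 = 3·27 − 10·8
1 = −10·62 + 23·27
1 = 23·151 − 56·62
1 = −56·2327 + 863·151
So 151·(863) ≡ 1 (mod 2327), giving 151⁻¹ ≡ 863.
x ≡ 151⁻¹·350 ≡ 863·350 ≡ 1867 (mod 2327).

1867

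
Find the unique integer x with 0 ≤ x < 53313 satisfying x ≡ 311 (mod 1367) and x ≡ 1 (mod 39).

1678

Write x = 311 + 1367·k. Then 1367·k ≡ 1 − 311 ≡ 2 (mod 39).
Need 1367⁻¹ mod 39. Extended Euclid on (39, 2):
39 = 19×2 + 1
2 = 2×1 + 0
Back-substitute:
1 = 39 − 19·2
1367⁻¹ ≡ 20 (mod 39), so k ≡ 20·2 ≡ 1 (mod 39).
x = 311 + 1367·1 = 1678.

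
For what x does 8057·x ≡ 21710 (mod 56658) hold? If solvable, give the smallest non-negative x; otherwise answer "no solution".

gcd(8057, 56658):
56658 = 7·8057 + 259
8057 = 31·259 + 28
259 = 9·28 + 7
28 = 4·7 + 0
gcd = 7, but 7 ∤ 21710, so the congruence has no solution.

no solution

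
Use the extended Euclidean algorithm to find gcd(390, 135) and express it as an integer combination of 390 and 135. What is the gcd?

Apply Euclid's algorithm to 390 and 135:
390 = 2*135 + 120
135 = 1*120 + 15
120 = 8*15 + 0
gcd(390, 135) = 15.
Express as a combination:
15 = 135 − 120
15 = −390 + 3·135
So 15 = (-1)·390 + (3)·135.

15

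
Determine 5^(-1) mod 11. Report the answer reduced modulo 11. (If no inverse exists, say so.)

9

Run Euclid on (11, 5):
11 = 2*5 + 1
5 = 5*1 + 0
gcd = 1, so the inverse exists. Back-substitute:
1 = 11 − 2·5
Hence 5⁻¹ ≡ -2 ≡ 9 (mod 11).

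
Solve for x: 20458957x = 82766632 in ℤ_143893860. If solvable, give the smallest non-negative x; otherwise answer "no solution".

18580096

First find gcd(20458957, 143893860):
143893860 = 7·20458957 + 681161
20458957 = 30·681161 + 24127
681161 = 28·24127 + 5605
24127 = 4·5605 + 1707
5605 = 3·1707 + 484
1707 = 3·484 + 255
484 = 1·255 + 229
255 = 1·229 + 26
229 = 8·26 + 21
26 = 1·21 + 5
21 = 4·5 + 1
5 = 5·1 + 0
gcd = 1, so a unique solution mod 143893860 exists.
Back-substitute for the Bézout coefficients:
1 = 21 − 4·5
1 = −4·26 + 5·21
1 = 5·229 − 44·26
1 = −44·255 + 49·229
1 = 49·484 − 93·255
1 = −93·1707 + 328·484
1 = 328·5605 − 1077·1707
1 = −1077·24127 + 4636·5605
1 = 4636·681161 − 130885·24127
1 = −130885·20458957 + 3931186·681161
1 = 3931186·143893860 − 27649187·20458957
So 20458957·(-27649187) ≡ 1 (mod 143893860), giving 20458957⁻¹ ≡ 116244673.
x ≡ 20458957⁻¹·82766632 ≡ 116244673·82766632 ≡ 18580096 (mod 143893860).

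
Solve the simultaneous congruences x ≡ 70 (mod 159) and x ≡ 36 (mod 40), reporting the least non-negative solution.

Write x = 70 + 159·k. Then 159·k ≡ 36 − 70 ≡ 6 (mod 40).
Need 159⁻¹ mod 40. Extended Euclid on (40, 39):
40 = 1×39 + 1
39 = 39×1 + 0
Back-substitute:
1 = 40 − 39
159⁻¹ ≡ 39 (mod 40), so k ≡ 39·6 ≡ 34 (mod 40).
x = 70 + 159·34 = 5476.

5476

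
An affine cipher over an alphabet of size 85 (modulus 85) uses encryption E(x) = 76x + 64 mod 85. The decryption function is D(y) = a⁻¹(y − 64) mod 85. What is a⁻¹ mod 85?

66

Apply the Euclidean algorithm to 85 and 76:
85 = 1·76 + 9
76 = 8·9 + 4
9 = 2·4 + 1
4 = 4·1 + 0
Since gcd(76, 85) = 1, back-substitute to write 1 as a combination:
1 = 9 − 2·4
1 = −2·76 + 17·9
1 = 17·85 − 19·76
Thus 76·(-19) ≡ 1 (mod 85); reducing, -19 mod 85 = 66.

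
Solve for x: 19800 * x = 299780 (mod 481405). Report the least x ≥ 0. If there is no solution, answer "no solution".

First find gcd(19800, 481405):
481405 = 24·19800 + 6205
19800 = 3·6205 + 1185
6205 = 5·1185 + 280
1185 = 4·280 + 65
280 = 4·65 + 20
65 = 3·20 + 5
20 = 4·5 + 0
gcd = 5 and 5 | 299780, so solutions exist. Divide through by 5: 3960x ≡ 59956 (mod 96281).
Now find 3960⁻¹ mod 96281:
96281 = 24*3960 + 1241
3960 = 3*1241 + 237
1241 = 5*237 + 56
237 = 4*56 + 13
56 = 4*13 + 4
13 = 3*4 + 1
4 = 4*1 + 0
Back-substitute:
1 = 13 − 3·4
1 = −3·56 + 13·13
1 = 13·237 − 55·56
1 = −55·1241 + 288·237
1 = 288·3960 − 919·1241
1 = −919·96281 + 22344·3960
So 3960⁻¹ ≡ 22344 (mod 96281).
Then x ≡ 22344·59956 ≡ 3030 (mod 96281); the smallest non-negative solution is x = 3030.

3030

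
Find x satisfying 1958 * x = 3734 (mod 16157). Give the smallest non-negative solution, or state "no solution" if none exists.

First find gcd(1958, 16157):
16157 = 8·1958 + 493
1958 = 3·493 + 479
493 = 1·479 + 14
479 = 34·14 + 3
14 = 4·3 + 2
3 = 1·2 + 1
2 = 2·1 + 0
gcd = 1, so a unique solution mod 16157 exists.
Back-substitute for the Bézout coefficients:
1 = 3 − 2
1 = −14 + 5·3
1 = 5·479 − 171·14
1 = −171·493 + 176·479
1 = 176·1958 − 699·493
1 = −699·16157 + 5768·1958
So 1958·(5768) ≡ 1 (mod 16157), giving 1958⁻¹ ≡ 5768.
x ≡ 1958⁻¹·3734 ≡ 5768·3734 ≡ 431 (mod 16157).

431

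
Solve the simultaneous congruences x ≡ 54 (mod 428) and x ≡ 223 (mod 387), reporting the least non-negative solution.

9898

Write x = 54 + 428·k. Then 428·k ≡ 223 − 54 ≡ 169 (mod 387).
Need 428⁻¹ mod 387. Extended Euclid on (387, 41):
387 = 9·41 + 18
41 = 2·18 + 5
18 = 3·5 + 3
5 = 1·3 + 2
3 = 1·2 + 1
2 = 2·1 + 0
Back-substitute:
1 = 3 − 2
1 = −5 + 2·3
1 = 2·18 − 7·5
1 = −7·41 + 16·18
1 = 16·387 − 151·41
428⁻¹ ≡ 236 (mod 387), so k ≡ 236·169 ≡ 23 (mod 387).
x = 54 + 428·23 = 9898.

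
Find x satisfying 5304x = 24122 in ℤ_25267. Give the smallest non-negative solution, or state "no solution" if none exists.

19717

First find gcd(5304, 25267):
25267 = 4·5304 + 4051
5304 = 1·4051 + 1253
4051 = 3·1253 + 292
1253 = 4·292 + 85
292 = 3·85 + 37
85 = 2·37 + 11
37 = 3·11 + 4
11 = 2·4 + 3
4 = 1·3 + 1
3 = 3·1 + 0
gcd = 1, so a unique solution mod 25267 exists.
Back-substitute for the Bézout coefficients:
1 = 4 − 3
1 = −11 + 3·4
1 = 3·37 − 10·11
1 = −10·85 + 23·37
1 = 23·292 − 79·85
1 = −79·1253 + 339·292
1 = 339·4051 − 1096·1253
1 = −1096·5304 + 1435·4051
1 = 1435·25267 − 6836·5304
So 5304·(-6836) ≡ 1 (mod 25267), giving 5304⁻¹ ≡ 18431.
x ≡ 5304⁻¹·24122 ≡ 18431·24122 ≡ 19717 (mod 25267).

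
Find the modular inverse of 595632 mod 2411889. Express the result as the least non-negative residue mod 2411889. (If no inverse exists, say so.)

Euclidean algorithm on 2411889, 595632:
2411889 = 4·595632 + 29361
595632 = 20·29361 + 8412
29361 = 3·8412 + 4125
8412 = 2·4125 + 162
4125 = 25·162 + 75
162 = 2·75 + 12
75 = 6·12 + 3
12 = 4·3 + 0
Since gcd = 3 > 1, 595632 is not a unit mod 2411889.

no inverse exists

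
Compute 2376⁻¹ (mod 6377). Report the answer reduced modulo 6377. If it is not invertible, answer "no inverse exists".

985

Run Euclid on (6377, 2376):
6377 = 2*2376 + 1625
2376 = 1*1625 + 751
1625 = 2*751 + 123
751 = 6*123 + 13
123 = 9*13 + 6
13 = 2*6 + 1
6 = 6*1 + 0
Since gcd(2376, 6377) = 1, back-substitute to write 1 as a combination:
1 = 13 − 2·6
1 = −2·123 + 19·13
1 = 19·751 − 116·123
1 = −116·1625 + 251·751
1 = 251·2376 − 367·1625
1 = −367·6377 + 985·2376
So 2376·985 ≡ 1 (mod 6377).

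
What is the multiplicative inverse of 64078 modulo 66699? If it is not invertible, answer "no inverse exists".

2443

Run Euclid on (66699, 64078):
66699 = 1·64078 + 2621
64078 = 24·2621 + 1174
2621 = 2·1174 + 273
1174 = 4·273 + 82
273 = 3·82 + 27
82 = 3·27 + 1
27 = 27·1 + 0
The gcd is 1. Working backward:
1 = 82 − 3·27
1 = −3·273 + 10·82
1 = 10·1174 − 43·273
1 = −43·2621 + 96·1174
1 = 96·64078 − 2347·2621
1 = −2347·66699 + 2443·64078
So 64078·2443 ≡ 1 (mod 66699).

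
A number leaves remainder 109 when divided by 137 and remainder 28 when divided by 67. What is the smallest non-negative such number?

Write x = 109 + 137·k. Then 137·k ≡ 28 − 109 ≡ 53 (mod 67).
Need 137⁻¹ mod 67. Extended Euclid on (67, 3):
67 = 22*3 + 1
3 = 3*1 + 0
Back-substitute:
1 = 67 − 22·3
137⁻¹ ≡ 45 (mod 67), so k ≡ 45·53 ≡ 40 (mod 67).
x = 109 + 137·40 = 5589.

5589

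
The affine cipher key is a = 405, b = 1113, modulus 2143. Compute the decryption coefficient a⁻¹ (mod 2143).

1471

Extended Euclidean algorithm:
2143 = 5×405 + 118
405 = 3×118 + 51
118 = 2×51 + 16
51 = 3×16 + 3
16 = 5×3 + 1
3 = 3×1 + 0
Since gcd(405, 2143) = 1, back-substitute to write 1 as a combination:
1 = 16 − 5·3
1 = −5·51 + 16·16
1 = 16·118 − 37·51
1 = −37·405 + 127·118
1 = 127·2143 − 672·405
So 405·(-672) ≡ 1 (mod 2143), and -672 ≡ 1471 (mod 2143).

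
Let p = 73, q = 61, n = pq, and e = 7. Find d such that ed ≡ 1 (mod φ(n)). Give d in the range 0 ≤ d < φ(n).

3703

φ(n) = (p−1)(q−1) = 72·60 = 4320.
Need d with 7·d ≡ 1 (mod 4320). Apply the extended Euclidean algorithm:
4320 = 617×7 + 1
7 = 7×1 + 0
Back-substitute:
1 = 4320 − 617·7
So 7·(-617) ≡ 1 (mod 4320), hence d ≡ -617 ≡ 3703 (mod 4320).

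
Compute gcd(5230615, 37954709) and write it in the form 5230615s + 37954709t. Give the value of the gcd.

13

Repeated division:
37954709 = 7*5230615 + 1340404
5230615 = 3*1340404 + 1209403
1340404 = 1*1209403 + 131001
1209403 = 9*131001 + 30394
131001 = 4*30394 + 9425
30394 = 3*9425 + 2119
9425 = 4*2119 + 949
2119 = 2*949 + 221
949 = 4*221 + 65
221 = 3*65 + 26
65 = 2*26 + 13
26 = 2*13 + 0
gcd(5230615, 37954709) = 13.
Express as a combination:
13 = 65 − 2·26
13 = −2·221 + 7·65
13 = 7·949 − 30·221
13 = −30·2119 + 67·949
13 = 67·9425 − 298·2119
13 = −298·30394 + 961·9425
13 = 961·131001 − 4142·30394
13 = −4142·1209403 + 38239·131001
13 = 38239·1340404 − 42381·1209403
13 = −42381·5230615 + 165382·1340404
13 = 165382·37954709 − 1200055·5230615
So 13 = (165382)·37954709 + (-1200055)·5230615.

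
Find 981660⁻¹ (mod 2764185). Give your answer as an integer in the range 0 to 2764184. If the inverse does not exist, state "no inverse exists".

no inverse exists

Euclidean algorithm on 2764185, 981660:
2764185 = 2×981660 + 800865
981660 = 1×800865 + 180795
800865 = 4×180795 + 77685
180795 = 2×77685 + 25425
77685 = 3×25425 + 1410
25425 = 18×1410 + 45
1410 = 31×45 + 15
45 = 3×15 + 0
Since gcd = 15 > 1, 981660 is not a unit mod 2764185.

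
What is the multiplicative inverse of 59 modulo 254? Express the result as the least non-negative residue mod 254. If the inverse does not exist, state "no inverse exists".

Extended Euclidean algorithm:
254 = 4*59 + 18
59 = 3*18 + 5
18 = 3*5 + 3
5 = 1*3 + 2
3 = 1*2 + 1
2 = 2*1 + 0
The gcd is 1. Working backward:
1 = 3 − 2
1 = −5 + 2·3
1 = 2·18 − 7·5
1 = −7·59 + 23·18
1 = 23·254 − 99·59
So 59·(-99) ≡ 1 (mod 254), and -99 ≡ 155 (mod 254).

155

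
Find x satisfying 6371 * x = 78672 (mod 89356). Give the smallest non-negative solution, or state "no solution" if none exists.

26296

First find gcd(6371, 89356):
89356 = 14·6371 + 162
6371 = 39·162 + 53
162 = 3·53 + 3
53 = 17·3 + 2
3 = 1·2 + 1
2 = 2·1 + 0
gcd = 1, so a unique solution mod 89356 exists.
Back-substitute for the Bézout coefficients:
1 = 3 − 2
1 = −53 + 18·3
1 = 18·162 − 55·53
1 = −55·6371 + 2163·162
1 = 2163·89356 − 30337·6371
So 6371·(-30337) ≡ 1 (mod 89356), giving 6371⁻¹ ≡ 59019.
x ≡ 6371⁻¹·78672 ≡ 59019·78672 ≡ 26296 (mod 89356).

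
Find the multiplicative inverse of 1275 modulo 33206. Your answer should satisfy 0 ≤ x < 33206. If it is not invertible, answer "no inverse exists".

25497

gcd(33206, 1275) by repeated division:
33206 = 26×1275 + 56
1275 = 22×56 + 43
56 = 1×43 + 13
43 = 3×13 + 4
13 = 3×4 + 1
4 = 4×1 + 0
Since gcd(1275, 33206) = 1, back-substitute to write 1 as a combination:
1 = 13 − 3·4
1 = −3·43 + 10·13
1 = 10·56 − 13·43
1 = −13·1275 + 296·56
1 = 296·33206 − 7709·1275
Hence 1275⁻¹ ≡ -7709 ≡ 25497 (mod 33206).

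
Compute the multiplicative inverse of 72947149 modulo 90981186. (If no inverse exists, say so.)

61064455

Run Euclid on (90981186, 72947149):
90981186 = 1×72947149 + 18034037
72947149 = 4×18034037 + 811001
18034037 = 22×811001 + 192015
811001 = 4×192015 + 42941
192015 = 4×42941 + 20251
42941 = 2×20251 + 2439
20251 = 8×2439 + 739
2439 = 3×739 + 222
739 = 3×222 + 73
222 = 3×73 + 3
73 = 24×3 + 1
3 = 3×1 + 0
The gcd is 1. Working backward:
1 = 73 − 24·3
1 = −24·222 + 73·73
1 = 73·739 − 243·222
1 = −243·2439 + 802·739
1 = 802·20251 − 6659·2439
1 = −6659·42941 + 14120·20251
1 = 14120·192015 − 63139·42941
1 = −63139·811001 + 266676·192015
1 = 266676·18034037 − 5930011·811001
1 = −5930011·72947149 + 23986720·18034037
1 = 23986720·90981186 − 29916731·72947149
Thus 72947149·(-29916731) ≡ 1 (mod 90981186); reducing, -29916731 mod 90981186 = 61064455.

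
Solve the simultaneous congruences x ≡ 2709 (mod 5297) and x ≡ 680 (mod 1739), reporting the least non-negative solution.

Write x = 2709 + 5297·k. Then 5297·k ≡ 680 − 2709 ≡ 1449 (mod 1739).
Need 5297⁻¹ mod 1739. Extended Euclid on (1739, 80):
1739 = 21×80 + 59
80 = 1×59 + 21
59 = 2×21 + 17
21 = 1×17 + 4
17 = 4×4 + 1
4 = 4×1 + 0
Back-substitute:
1 = 17 − 4·4
1 = −4·21 + 5·17
1 = 5·59 − 14·21
1 = −14·80 + 19·59
1 = 19·1739 − 413·80
5297⁻¹ ≡ 1326 (mod 1739), so k ≡ 1326·1449 ≡ 1518 (mod 1739).
x = 2709 + 5297·1518 = 8043555.

8043555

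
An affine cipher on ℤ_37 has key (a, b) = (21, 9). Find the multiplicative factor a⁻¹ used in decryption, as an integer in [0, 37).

Extended Euclidean algorithm:
37 = 1*21 + 16
21 = 1*16 + 5
16 = 3*5 + 1
5 = 5*1 + 0
Since gcd(21, 37) = 1, back-substitute to write 1 as a combination:
1 = 16 − 3·5
1 = −3·21 + 4·16
1 = 4·37 − 7·21
So 21·(-7) ≡ 1 (mod 37), and -7 ≡ 30 (mod 37).

30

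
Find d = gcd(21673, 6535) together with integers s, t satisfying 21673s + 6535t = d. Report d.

1

Euclidean algorithm:
21673 = 3*6535 + 2068
6535 = 3*2068 + 331
2068 = 6*331 + 82
331 = 4*82 + 3
82 = 27*3 + 1
3 = 3*1 + 0
gcd(21673, 6535) = 1.
Back-substituting:
1 = 82 − 27·3
1 = −27·331 + 109·82
1 = 109·2068 − 681·331
1 = −681·6535 + 2152·2068
1 = 2152·21673 − 7137·6535
So 1 = (2152)·21673 + (-7137)·6535.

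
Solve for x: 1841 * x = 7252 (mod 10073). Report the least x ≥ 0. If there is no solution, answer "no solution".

First find gcd(1841, 10073):
10073 = 5·1841 + 868
1841 = 2·868 + 105
868 = 8·105 + 28
105 = 3·28 + 21
28 = 1·21 + 7
21 = 3·7 + 0
gcd = 7 and 7 | 7252, so solutions exist. Divide through by 7: 263x ≡ 1036 (mod 1439).
Now find 263⁻¹ mod 1439:
1439 = 5*263 + 124
263 = 2*124 + 15
124 = 8*15 + 4
15 = 3*4 + 3
4 = 1*3 + 1
3 = 3*1 + 0
Back-substitute:
1 = 4 − 3
1 = −15 + 4·4
1 = 4·124 − 33·15
1 = −33·263 + 70·124
1 = 70·1439 − 383·263
So 263·(-383) ≡ 1 (mod 1439), i.e. 263⁻¹ ≡ 1056.
Then x ≡ 1056·1036 ≡ 376 (mod 1439); the smallest non-negative solution is x = 376.

376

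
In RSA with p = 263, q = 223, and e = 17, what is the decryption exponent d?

φ(n) = (p−1)(q−1) = 262·222 = 58164.
Need d with 17·d ≡ 1 (mod 58164). Apply the extended Euclidean algorithm:
58164 = 3421×17 + 7
17 = 2×7 + 3
7 = 2×3 + 1
3 = 3×1 + 0
Back-substitute:
1 = 7 − 2·3
1 = −2·17 + 5·7
1 = 5·58164 − 17107·17
So 17·(-17107) ≡ 1 (mod 58164), hence d ≡ -17107 ≡ 41057 (mod 58164).

41057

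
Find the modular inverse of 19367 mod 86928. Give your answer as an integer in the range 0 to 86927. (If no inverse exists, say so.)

77399

Extended Euclidean algorithm:
86928 = 4*19367 + 9460
19367 = 2*9460 + 447
9460 = 21*447 + 73
447 = 6*73 + 9
73 = 8*9 + 1
9 = 9*1 + 0
Since gcd(19367, 86928) = 1, back-substitute to write 1 as a combination:
1 = 73 − 8·9
1 = −8·447 + 49·73
1 = 49·9460 − 1037·447
1 = −1037·19367 + 2123·9460
1 = 2123·86928 − 9529·19367
So 19367·(-9529) ≡ 1 (mod 86928), and -9529 ≡ 77399 (mod 86928).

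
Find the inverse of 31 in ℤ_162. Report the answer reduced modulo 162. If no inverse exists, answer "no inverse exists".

115

Apply the Euclidean algorithm to 162 and 31:
162 = 5*31 + 7
31 = 4*7 + 3
7 = 2*3 + 1
3 = 3*1 + 0
The gcd is 1. Working backward:
1 = 7 − 2·3
1 = −2·31 + 9·7
1 = 9·162 − 47·31
So 31·(-47) ≡ 1 (mod 162), and -47 ≡ 115 (mod 162).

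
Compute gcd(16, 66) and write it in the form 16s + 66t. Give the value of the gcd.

Apply Euclid's algorithm to 66 and 16:
66 = 4*16 + 2
16 = 8*2 + 0
gcd(16, 66) = 2.
Back-substituting:
2 = 66 − 4·16
So 2 = (1)·66 + (-4)·16.

2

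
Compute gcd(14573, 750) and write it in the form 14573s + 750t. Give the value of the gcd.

Apply Euclid's algorithm to 14573 and 750:
14573 = 19×750 + 323
750 = 2×323 + 104
323 = 3×104 + 11
104 = 9×11 + 5
11 = 2×5 + 1
5 = 5×1 + 0
gcd(14573, 750) = 1.
Express as a combination:
1 = 11 − 2·5
1 = −2·104 + 19·11
1 = 19·323 − 59·104
1 = −59·750 + 137·323
1 = 137·14573 − 2662·750
So 1 = (137)·14573 + (-2662)·750.

1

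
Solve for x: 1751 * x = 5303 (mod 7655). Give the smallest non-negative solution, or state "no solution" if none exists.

1743

First find gcd(1751, 7655):
7655 = 4*1751 + 651
1751 = 2*651 + 449
651 = 1*449 + 202
449 = 2*202 + 45
202 = 4*45 + 22
45 = 2*22 + 1
22 = 22*1 + 0
gcd = 1, so a unique solution mod 7655 exists.
Back-substitute for the Bézout coefficients:
1 = 45 − 2·22
1 = −2·202 + 9·45
1 = 9·449 − 20·202
1 = −20·651 + 29·449
1 = 29·1751 − 78·651
1 = −78·7655 + 341·1751
So 1751·(341) ≡ 1 (mod 7655), giving 1751⁻¹ ≡ 341.
x ≡ 1751⁻¹·5303 ≡ 341·5303 ≡ 1743 (mod 7655).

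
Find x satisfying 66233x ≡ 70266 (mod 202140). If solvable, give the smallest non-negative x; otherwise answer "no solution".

First find gcd(66233, 202140):
202140 = 3×66233 + 3441
66233 = 19×3441 + 854
3441 = 4×854 + 25
854 = 34×25 + 4
25 = 6×4 + 1
4 = 4×1 + 0
gcd = 1, so a unique solution mod 202140 exists.
Back-substitute for the Bézout coefficients:
1 = 25 − 6·4
1 = −6·854 + 205·25
1 = 205·3441 − 826·854
1 = −826·66233 + 15899·3441
1 = 15899·202140 − 48523·66233
So 66233·(-48523) ≡ 1 (mod 202140), giving 66233⁻¹ ≡ 153617.
x ≡ 66233⁻¹·70266 ≡ 153617·70266 ≡ 180402 (mod 202140).

180402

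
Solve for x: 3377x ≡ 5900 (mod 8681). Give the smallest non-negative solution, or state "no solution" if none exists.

First find gcd(3377, 8681):
8681 = 2*3377 + 1927
3377 = 1*1927 + 1450
1927 = 1*1450 + 477
1450 = 3*477 + 19
477 = 25*19 + 2
19 = 9*2 + 1
2 = 2*1 + 0
gcd = 1, so a unique solution mod 8681 exists.
Back-substitute for the Bézout coefficients:
1 = 19 − 9·2
1 = −9·477 + 226·19
1 = 226·1450 − 687·477
1 = −687·1927 + 913·1450
1 = 913·3377 − 1600·1927
1 = −1600·8681 + 4113·3377
So 3377·(4113) ≡ 1 (mod 8681), giving 3377⁻¹ ≡ 4113.
x ≡ 3377⁻¹·5900 ≡ 4113·5900 ≡ 3305 (mod 8681).

3305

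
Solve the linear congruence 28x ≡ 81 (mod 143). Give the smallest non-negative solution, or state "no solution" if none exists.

First find gcd(28, 143):
143 = 5×28 + 3
28 = 9×3 + 1
3 = 3×1 + 0
gcd = 1, so a unique solution mod 143 exists.
Back-substitute for the Bézout coefficients:
1 = 28 − 9·3
1 = −9·143 + 46·28
So 28·(46) ≡ 1 (mod 143), giving 28⁻¹ ≡ 46.
x ≡ 28⁻¹·81 ≡ 46·81 ≡ 8 (mod 143).

8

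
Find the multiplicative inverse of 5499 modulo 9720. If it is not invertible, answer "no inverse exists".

Compute gcd(5499, 9720):
9720 = 1*5499 + 4221
5499 = 1*4221 + 1278
4221 = 3*1278 + 387
1278 = 3*387 + 117
387 = 3*117 + 36
117 = 3*36 + 9
36 = 4*9 + 0
gcd(5499, 9720) = 9 ≠ 1, so 5499 has no multiplicative inverse modulo 9720.

no inverse exists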